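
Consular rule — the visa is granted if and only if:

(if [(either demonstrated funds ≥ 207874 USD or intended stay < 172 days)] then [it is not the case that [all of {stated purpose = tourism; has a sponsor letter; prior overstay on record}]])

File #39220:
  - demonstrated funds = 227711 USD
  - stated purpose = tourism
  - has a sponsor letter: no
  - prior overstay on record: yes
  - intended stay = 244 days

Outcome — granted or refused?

Granted

Atomic conditions:
  demonstrated funds ≥ 207874 USD: 227711 ≥ 207874 is true
  intended stay < 172 days: 244 < 172 is false
  stated purpose = tourism: tourism == tourism is true
  has a sponsor letter: no → false
  prior overstay on record: yes → true
Combine:
[1] true OR false = true
[2.1] true AND false AND true = false
[2] NOT false = true
[root] true → true = true
Overall: true → granted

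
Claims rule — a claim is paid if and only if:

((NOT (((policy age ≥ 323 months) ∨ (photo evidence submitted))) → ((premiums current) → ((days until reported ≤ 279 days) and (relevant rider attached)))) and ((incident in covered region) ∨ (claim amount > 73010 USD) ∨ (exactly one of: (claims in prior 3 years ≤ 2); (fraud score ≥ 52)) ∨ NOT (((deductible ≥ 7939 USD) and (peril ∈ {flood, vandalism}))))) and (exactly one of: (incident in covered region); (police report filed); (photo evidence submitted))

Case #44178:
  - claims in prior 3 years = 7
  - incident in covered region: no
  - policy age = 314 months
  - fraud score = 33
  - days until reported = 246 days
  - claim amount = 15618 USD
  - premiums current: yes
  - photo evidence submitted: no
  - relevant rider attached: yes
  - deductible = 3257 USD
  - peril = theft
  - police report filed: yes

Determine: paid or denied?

Atomic conditions:
  policy age ≥ 323 months: 314 ≥ 323 is false
  photo evidence submitted: no → false
  premiums current: yes → true
  days until reported ≤ 279 days: 246 ≤ 279 is true
  relevant rider attached: yes → true
  incident in covered region: no → false
  claim amount > 73010 USD: 15618 > 73010 is false
  claims in prior 3 years ≤ 2: 7 ≤ 2 is false
  fraud score ≥ 52: 33 ≥ 52 is false
  deductible ≥ 7939 USD: 3257 ≥ 7939 is false
  peril ∈ {flood, vandalism}: theft is not in the set → false
  police report filed: yes → true
Combine:
[1.1.1.1] false OR false = false
[1.1.1] NOT false = true
[1.1.2.2] true AND true = true
[1.1.2] true → true = true
[1.1] true → true = true
[1.2.3] exactly-one(false, false) = false
[1.2.4.1] false AND false = false
[1.2.4] NOT false = true
[1.2] false OR false OR false OR true = true
[1] true AND true = true
[2] exactly-one(false, true, false) = true
[root] true AND true = true
Overall: true → paid

Paid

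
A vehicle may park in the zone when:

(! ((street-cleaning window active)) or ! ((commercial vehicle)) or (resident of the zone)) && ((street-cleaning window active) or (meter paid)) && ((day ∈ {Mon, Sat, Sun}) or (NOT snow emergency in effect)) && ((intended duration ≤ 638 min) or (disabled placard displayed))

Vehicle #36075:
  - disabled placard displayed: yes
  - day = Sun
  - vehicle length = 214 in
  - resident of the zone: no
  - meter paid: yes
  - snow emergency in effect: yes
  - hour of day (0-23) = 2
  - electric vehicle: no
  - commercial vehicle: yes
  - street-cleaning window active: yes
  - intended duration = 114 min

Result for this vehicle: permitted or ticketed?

Ticketed

Atomic conditions:
  street-cleaning window active: yes → true
  commercial vehicle: yes → true
  resident of the zone: no → false
  meter paid: yes → true
  day ∈ {Mon, Sat, Sun}: Sun is in the set → true
  NOT snow emergency in effect: yes → false
  intended duration ≤ 638 min: 114 ≤ 638 is true
  disabled placard displayed: yes → true
Combine:
[1.1] NOT true = false
[1.2] NOT true = false
[1] false OR false OR false = false
[2] true OR true = true
[3] true OR false = true
[4] true OR true = true
[root] false AND true AND true AND true = false
Overall: false → ticketed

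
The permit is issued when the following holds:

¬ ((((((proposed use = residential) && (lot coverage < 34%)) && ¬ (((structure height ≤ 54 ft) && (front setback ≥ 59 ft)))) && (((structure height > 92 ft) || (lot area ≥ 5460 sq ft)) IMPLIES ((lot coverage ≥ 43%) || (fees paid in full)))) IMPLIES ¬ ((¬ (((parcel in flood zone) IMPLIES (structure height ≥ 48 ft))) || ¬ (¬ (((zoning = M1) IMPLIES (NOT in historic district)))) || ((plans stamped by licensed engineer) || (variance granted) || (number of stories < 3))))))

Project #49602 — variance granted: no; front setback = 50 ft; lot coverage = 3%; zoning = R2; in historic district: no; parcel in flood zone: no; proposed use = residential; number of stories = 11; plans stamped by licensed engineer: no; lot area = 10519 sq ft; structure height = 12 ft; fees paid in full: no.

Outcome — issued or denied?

Atomic conditions:
  proposed use = residential: residential == residential is true
  lot coverage < 34%: 3 < 34 is true
  structure height ≤ 54 ft: 12 ≤ 54 is true
  front setback ≥ 59 ft: 50 ≥ 59 is false
  structure height > 92 ft: 12 > 92 is false
  lot area ≥ 5460 sq ft: 10519 ≥ 5460 is true
  lot coverage ≥ 43%: 3 ≥ 43 is false
  fees paid in full: no → false
  parcel in flood zone: no → false
  structure height ≥ 48 ft: 12 ≥ 48 is false
  zoning = M1: R2 == M1 is false
  NOT in historic district: no → true
  plans stamped by licensed engineer: no → false
  variance granted: no → false
  number of stories < 3: 11 < 3 is false
Combine:
[1.1.1.1] true AND true = true
[1.1.1.2.1] true AND false = false
[1.1.1.2] NOT false = true
[1.1.1] true AND true = true
[1.1.2.1] false OR true = true
[1.1.2.2] false OR false = false
[1.1.2] true → false = false
[1.1] true AND false = false
[1.2.1.1.1] false → false (antecedent false ⇒ implication holds) = true
[1.2.1.1] NOT true = false
[1.2.1.2.1.1] false → true (antecedent false ⇒ implication holds) = true
[1.2.1.2.1] NOT true = false
[1.2.1.2] NOT false = true
[1.2.1.3] false OR false OR false = false
[1.2.1] false OR true OR false = true
[1.2] NOT true = false
[1] false → false (antecedent false ⇒ implication holds) = true
[root] NOT true = false
Overall: false → denied

Denied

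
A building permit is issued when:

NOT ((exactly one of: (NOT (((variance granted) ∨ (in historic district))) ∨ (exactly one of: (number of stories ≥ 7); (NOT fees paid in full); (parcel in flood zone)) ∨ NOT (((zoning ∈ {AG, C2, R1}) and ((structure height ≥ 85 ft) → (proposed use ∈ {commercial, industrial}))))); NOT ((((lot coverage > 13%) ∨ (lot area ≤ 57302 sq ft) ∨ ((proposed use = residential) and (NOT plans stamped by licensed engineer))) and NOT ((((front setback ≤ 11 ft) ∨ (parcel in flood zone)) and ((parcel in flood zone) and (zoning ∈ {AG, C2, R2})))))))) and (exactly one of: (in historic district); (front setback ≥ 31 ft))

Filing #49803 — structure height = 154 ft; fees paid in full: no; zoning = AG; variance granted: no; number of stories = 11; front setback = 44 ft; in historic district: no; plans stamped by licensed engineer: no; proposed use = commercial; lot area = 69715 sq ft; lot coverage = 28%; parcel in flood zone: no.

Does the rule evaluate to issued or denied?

Denied

Atomic conditions:
  variance granted: no → false
  in historic district: no → false
  number of stories ≥ 7: 11 ≥ 7 is true
  NOT fees paid in full: no → true
  parcel in flood zone: no → false
  zoning ∈ {AG, C2, R1}: AG is in the set → true
  structure height ≥ 85 ft: 154 ≥ 85 is true
  proposed use ∈ {commercial, industrial}: commercial is in the set → true
  lot coverage > 13%: 28 > 13 is true
  lot area ≤ 57302 sq ft: 69715 ≤ 57302 is false
  proposed use = residential: commercial == residential is false
  NOT plans stamped by licensed engineer: no → true
  front setback ≤ 11 ft: 44 ≤ 11 is false
  zoning ∈ {AG, C2, R2}: AG is in the set → true
  front setback ≥ 31 ft: 44 ≥ 31 is true
Combine:
[1.1.1.1.1] false OR false = false
[1.1.1.1] NOT false = true
[1.1.1.2] exactly-one(true, true, false) = false
[1.1.1.3.1.2] true → true = true
[1.1.1.3.1] true AND true = true
[1.1.1.3] NOT true = false
[1.1.1] true OR false OR false = true
[1.1.2.1.1.3] false AND true = false
[1.1.2.1.1] true OR false OR false = true
[1.1.2.1.2.1.1] false OR false = false
[1.1.2.1.2.1.2] false AND true = false
[1.1.2.1.2.1] false AND false = false
[1.1.2.1.2] NOT false = true
[1.1.2.1] true AND true = true
[1.1.2] NOT true = false
[1.1] exactly-one(true, false) = true
[1] NOT true = false
[2] exactly-one(false, true) = true
[root] false AND true = false
Overall: false → denied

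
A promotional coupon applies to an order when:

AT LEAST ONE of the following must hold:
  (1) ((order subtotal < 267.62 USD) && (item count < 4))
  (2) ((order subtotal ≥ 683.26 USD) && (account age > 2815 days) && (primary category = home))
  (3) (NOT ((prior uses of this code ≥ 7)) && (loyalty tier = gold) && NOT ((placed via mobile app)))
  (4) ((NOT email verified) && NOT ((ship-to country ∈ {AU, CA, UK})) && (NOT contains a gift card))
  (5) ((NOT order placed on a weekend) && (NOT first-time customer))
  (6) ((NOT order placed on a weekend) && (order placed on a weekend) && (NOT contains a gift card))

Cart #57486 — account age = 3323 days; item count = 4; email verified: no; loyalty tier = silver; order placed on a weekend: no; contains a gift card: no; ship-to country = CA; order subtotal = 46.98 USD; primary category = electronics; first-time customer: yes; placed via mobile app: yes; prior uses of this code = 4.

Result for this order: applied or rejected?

Atomic conditions:
  order subtotal < 267.62 USD: 46.98 < 267.62 is true
  item count < 4: 4 < 4 is false
  order subtotal ≥ 683.26 USD: 46.98 ≥ 683.26 is false
  account age > 2815 days: 3323 > 2815 is true
  primary category = home: electronics == home is false
  prior uses of this code ≥ 7: 4 ≥ 7 is false
  loyalty tier = gold: silver == gold is false
  placed via mobile app: yes → true
  NOT email verified: no → true
  ship-to country ∈ {AU, CA, UK}: CA is in the set → true
  NOT contains a gift card: no → true
  NOT order placed on a weekend: no → true
  NOT first-time customer: yes → false
  order placed on a weekend: no → false
Combine:
[1] true AND false = false
[2] false AND true AND false = false
[3.1] NOT false = true
[3.3] NOT true = false
[3] true AND false AND false = false
[4.2] NOT true = false
[4] true AND false AND true = false
[5] true AND false = false
[6] true AND false AND true = false
[root] false OR false OR false OR false OR false OR false = false
Overall: false → rejected

Rejected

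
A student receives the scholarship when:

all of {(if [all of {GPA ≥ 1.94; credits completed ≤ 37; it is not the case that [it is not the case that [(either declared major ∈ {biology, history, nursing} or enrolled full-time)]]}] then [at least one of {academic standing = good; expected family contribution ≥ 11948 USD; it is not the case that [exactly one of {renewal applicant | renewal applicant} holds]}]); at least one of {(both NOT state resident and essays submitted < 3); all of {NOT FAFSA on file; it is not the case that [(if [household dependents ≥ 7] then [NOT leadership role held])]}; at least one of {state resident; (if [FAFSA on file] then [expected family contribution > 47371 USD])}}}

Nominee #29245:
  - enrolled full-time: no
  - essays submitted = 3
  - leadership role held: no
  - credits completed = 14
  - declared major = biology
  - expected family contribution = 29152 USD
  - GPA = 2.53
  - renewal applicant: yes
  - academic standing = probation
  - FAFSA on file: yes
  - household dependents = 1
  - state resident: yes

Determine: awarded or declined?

Awarded

Atomic conditions:
  GPA ≥ 1.94: 2.53 ≥ 1.94 is true
  credits completed ≤ 37: 14 ≤ 37 is true
  declared major ∈ {biology, history, nursing}: biology is in the set → true
  enrolled full-time: no → false
  academic standing = good: probation == good is false
  expected family contribution ≥ 11948 USD: 29152 ≥ 11948 is true
  renewal applicant: yes → true
  NOT state resident: yes → false
  essays submitted < 3: 3 < 3 is false
  NOT FAFSA on file: yes → false
  household dependents ≥ 7: 1 ≥ 7 is false
  NOT leadership role held: no → true
  state resident: yes → true
  FAFSA on file: yes → true
  expected family contribution > 47371 USD: 29152 > 47371 is false
Combine:
[1.1.3.1.1] true OR false = true
[1.1.3.1] NOT true = false
[1.1.3] NOT false = true
[1.1] true AND true AND true = true
[1.2.3.1] exactly-one(true, true) = false
[1.2.3] NOT false = true
[1.2] false OR true OR true = true
[1] true → true = true
[2.1] false AND false = false
[2.2.2.1] false → true (antecedent false ⇒ implication holds) = true
[2.2.2] NOT true = false
[2.2] false AND false = false
[2.3.2] true → false = false
[2.3] true OR false = true
[2] false OR false OR true = true
[root] true AND true = true
Overall: true → awarded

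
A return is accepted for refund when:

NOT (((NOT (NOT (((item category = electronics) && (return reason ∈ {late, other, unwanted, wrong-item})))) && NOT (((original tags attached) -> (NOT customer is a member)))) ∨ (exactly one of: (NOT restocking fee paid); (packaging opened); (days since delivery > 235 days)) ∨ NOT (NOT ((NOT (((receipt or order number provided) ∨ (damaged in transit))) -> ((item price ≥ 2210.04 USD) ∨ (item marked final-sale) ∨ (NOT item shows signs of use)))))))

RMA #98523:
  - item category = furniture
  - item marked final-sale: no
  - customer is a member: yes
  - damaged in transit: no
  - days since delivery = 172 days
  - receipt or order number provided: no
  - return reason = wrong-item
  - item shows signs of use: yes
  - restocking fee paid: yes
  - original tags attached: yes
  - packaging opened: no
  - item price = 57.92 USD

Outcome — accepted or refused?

Accepted

Atomic conditions:
  item category = electronics: furniture == electronics is false
  return reason ∈ {late, other, unwanted, wrong-item}: wrong-item is in the set → true
  original tags attached: yes → true
  NOT customer is a member: yes → false
  NOT restocking fee paid: yes → false
  packaging opened: no → false
  days since delivery > 235 days: 172 > 235 is false
  receipt or order number provided: no → false
  damaged in transit: no → false
  item price ≥ 2210.04 USD: 57.92 ≥ 2210.04 is false
  item marked final-sale: no → false
  NOT item shows signs of use: yes → false
Combine:
[1.1.1.1.1] false AND true = false
[1.1.1.1] NOT false = true
[1.1.1] NOT true = false
[1.1.2.1] true → false = false
[1.1.2] NOT false = true
[1.1] false AND true = false
[1.2] exactly-one(false, false, false) = false
[1.3.1.1.1.1] false OR false = false
[1.3.1.1.1] NOT false = true
[1.3.1.1.2] false OR false OR false = false
[1.3.1.1] true → false = false
[1.3.1] NOT false = true
[1.3] NOT true = false
[1] false OR false OR false = false
[root] NOT false = true
Overall: true → accepted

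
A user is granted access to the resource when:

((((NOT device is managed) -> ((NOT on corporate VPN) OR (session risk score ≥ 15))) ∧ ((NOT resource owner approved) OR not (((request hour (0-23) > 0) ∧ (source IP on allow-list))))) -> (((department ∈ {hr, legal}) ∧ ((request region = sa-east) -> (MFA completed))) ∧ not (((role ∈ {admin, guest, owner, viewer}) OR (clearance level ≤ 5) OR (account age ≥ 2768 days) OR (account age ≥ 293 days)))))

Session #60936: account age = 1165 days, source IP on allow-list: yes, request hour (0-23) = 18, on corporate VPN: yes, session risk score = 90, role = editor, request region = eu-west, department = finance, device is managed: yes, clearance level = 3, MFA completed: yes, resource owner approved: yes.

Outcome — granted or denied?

Granted

Atomic conditions:
  NOT device is managed: yes → false
  NOT on corporate VPN: yes → false
  session risk score ≥ 15: 90 ≥ 15 is true
  NOT resource owner approved: yes → false
  request hour (0-23) > 0: 18 > 0 is true
  source IP on allow-list: yes → true
  department ∈ {hr, legal}: finance is not in the set → false
  request region = sa-east: eu-west == sa-east is false
  MFA completed: yes → true
  role ∈ {admin, guest, owner, viewer}: editor is not in the set → false
  clearance level ≤ 5: 3 ≤ 5 is true
  account age ≥ 2768 days: 1165 ≥ 2768 is false
  account age ≥ 293 days: 1165 ≥ 293 is true
Combine:
[1.1.2] false OR true = true
[1.1] false → true (antecedent false ⇒ implication holds) = true
[1.2.2.1] true AND true = true
[1.2.2] NOT true = false
[1.2] false OR false = false
[1] true AND false = false
[2.1.2] false → true (antecedent false ⇒ implication holds) = true
[2.1] false AND true = false
[2.2.1] false OR true OR false OR true = true
[2.2] NOT true = false
[2] false AND false = false
[root] false → false (antecedent false ⇒ implication holds) = true
Overall: true → granted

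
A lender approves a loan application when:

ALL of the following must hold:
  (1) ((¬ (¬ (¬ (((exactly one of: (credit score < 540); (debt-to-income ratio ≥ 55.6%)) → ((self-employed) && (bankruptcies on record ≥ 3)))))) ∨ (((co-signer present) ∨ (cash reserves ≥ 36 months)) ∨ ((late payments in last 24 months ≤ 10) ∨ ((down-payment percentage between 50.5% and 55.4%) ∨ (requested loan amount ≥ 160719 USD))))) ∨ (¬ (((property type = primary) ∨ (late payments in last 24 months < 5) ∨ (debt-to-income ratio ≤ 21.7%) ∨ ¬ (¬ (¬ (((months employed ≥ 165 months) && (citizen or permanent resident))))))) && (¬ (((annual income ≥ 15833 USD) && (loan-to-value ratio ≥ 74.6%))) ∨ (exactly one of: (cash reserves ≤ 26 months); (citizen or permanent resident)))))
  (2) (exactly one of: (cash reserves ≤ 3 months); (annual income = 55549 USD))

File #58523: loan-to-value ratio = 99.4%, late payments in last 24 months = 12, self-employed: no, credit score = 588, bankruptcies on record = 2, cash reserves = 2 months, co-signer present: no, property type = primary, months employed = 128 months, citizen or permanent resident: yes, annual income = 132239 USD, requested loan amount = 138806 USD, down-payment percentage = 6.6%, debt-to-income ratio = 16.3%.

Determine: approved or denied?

Atomic conditions:
  credit score < 540: 588 < 540 is false
  debt-to-income ratio ≥ 55.6%: 16.3 ≥ 55.6 is false
  self-employed: no → false
  bankruptcies on record ≥ 3: 2 ≥ 3 is false
  co-signer present: no → false
  cash reserves ≥ 36 months: 2 ≥ 36 is false
  late payments in last 24 months ≤ 10: 12 ≤ 10 is false
  down-payment percentage between 50.5% and 55.4%: 6.6 in [50.5, 55.4] is false
  requested loan amount ≥ 160719 USD: 138806 ≥ 160719 is false
  property type = primary: primary == primary is true
  late payments in last 24 months < 5: 12 < 5 is false
  debt-to-income ratio ≤ 21.7%: 16.3 ≤ 21.7 is true
  months employed ≥ 165 months: 128 ≥ 165 is false
  citizen or permanent resident: yes → true
  annual income ≥ 15833 USD: 132239 ≥ 15833 is true
  loan-to-value ratio ≥ 74.6%: 99.4 ≥ 74.6 is true
  cash reserves ≤ 26 months: 2 ≤ 26 is true
  cash reserves ≤ 3 months: 2 ≤ 3 is true
  annual income = 55549 USD: 132239 == 55549 is false
Combine:
[1.1.1.1.1.1.1] exactly-one(false, false) = false
[1.1.1.1.1.1.2] false AND false = false
[1.1.1.1.1.1] false → false (antecedent false ⇒ implication holds) = true
[1.1.1.1.1] NOT true = false
[1.1.1.1] NOT false = true
[1.1.1] NOT true = false
[1.1.2.1] false OR false = false
[1.1.2.2.2] false OR false = false
[1.1.2.2] false OR false = false
[1.1.2] false OR false = false
[1.1] false OR false = false
[1.2.1.1.4.1.1.1] false AND true = false
[1.2.1.1.4.1.1] NOT false = true
[1.2.1.1.4.1] NOT true = false
[1.2.1.1.4] NOT false = true
[1.2.1.1] true OR false OR true OR true = true
[1.2.1] NOT true = false
[1.2.2.1.1] true AND true = true
[1.2.2.1] NOT true = false
[1.2.2.2] exactly-one(true, true) = false
[1.2.2] false OR false = false
[1.2] false AND false = false
[1] false OR false = false
[2] exactly-one(true, false) = true
[root] false AND true = false
Overall: false → denied

Denied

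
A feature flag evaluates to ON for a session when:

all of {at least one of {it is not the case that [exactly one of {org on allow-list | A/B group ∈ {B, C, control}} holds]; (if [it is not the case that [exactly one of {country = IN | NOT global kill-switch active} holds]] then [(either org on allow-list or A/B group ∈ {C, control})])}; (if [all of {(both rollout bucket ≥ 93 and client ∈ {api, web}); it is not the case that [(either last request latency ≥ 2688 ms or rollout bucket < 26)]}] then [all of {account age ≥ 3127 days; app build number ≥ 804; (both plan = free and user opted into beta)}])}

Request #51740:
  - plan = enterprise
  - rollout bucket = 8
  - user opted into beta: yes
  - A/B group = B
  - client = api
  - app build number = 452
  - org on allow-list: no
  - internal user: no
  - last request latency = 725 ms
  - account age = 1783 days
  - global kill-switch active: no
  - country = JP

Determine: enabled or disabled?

Enabled

Atomic conditions:
  org on allow-list: no → false
  A/B group ∈ {B, C, control}: B is in the set → true
  country = IN: JP == IN is false
  NOT global kill-switch active: no → true
  A/B group ∈ {C, control}: B is not in the set → false
  rollout bucket ≥ 93: 8 ≥ 93 is false
  client ∈ {api, web}: api is in the set → true
  last request latency ≥ 2688 ms: 725 ≥ 2688 is false
  rollout bucket < 26: 8 < 26 is true
  account age ≥ 3127 days: 1783 ≥ 3127 is false
  app build number ≥ 804: 452 ≥ 804 is false
  plan = free: enterprise == free is false
  user opted into beta: yes → true
Combine:
[1.1.1] exactly-one(false, true) = true
[1.1] NOT true = false
[1.2.1.1] exactly-one(false, true) = true
[1.2.1] NOT true = false
[1.2.2] false OR false = false
[1.2] false → false (antecedent false ⇒ implication holds) = true
[1] false OR true = true
[2.1.1] false AND true = false
[2.1.2.1] false OR true = true
[2.1.2] NOT true = false
[2.1] false AND false = false
[2.2.3] false AND true = false
[2.2] false AND false AND false = false
[2] false → false (antecedent false ⇒ implication holds) = true
[root] true AND true = true
Overall: true → enabled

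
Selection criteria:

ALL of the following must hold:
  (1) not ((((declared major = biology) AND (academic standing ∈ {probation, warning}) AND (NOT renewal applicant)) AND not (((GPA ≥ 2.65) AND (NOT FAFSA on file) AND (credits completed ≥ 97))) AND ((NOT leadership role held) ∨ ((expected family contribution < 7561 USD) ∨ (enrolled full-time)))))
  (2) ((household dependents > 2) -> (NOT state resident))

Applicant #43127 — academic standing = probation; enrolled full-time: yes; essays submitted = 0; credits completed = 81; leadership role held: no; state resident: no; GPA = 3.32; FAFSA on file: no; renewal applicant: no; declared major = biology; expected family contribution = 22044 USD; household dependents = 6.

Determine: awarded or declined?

Declined

Atomic conditions:
  declared major = biology: biology == biology is true
  academic standing ∈ {probation, warning}: probation is in the set → true
  NOT renewal applicant: no → true
  GPA ≥ 2.65: 3.32 ≥ 2.65 is true
  NOT FAFSA on file: no → true
  credits completed ≥ 97: 81 ≥ 97 is false
  NOT leadership role held: no → true
  expected family contribution < 7561 USD: 22044 < 7561 is false
  enrolled full-time: yes → true
  household dependents > 2: 6 > 2 is true
  NOT state resident: no → true
Combine:
[1.1.1] true AND true AND true = true
[1.1.2.1] true AND true AND false = false
[1.1.2] NOT false = true
[1.1.3.2] false OR true = true
[1.1.3] true OR true = true
[1.1] true AND true AND true = true
[1] NOT true = false
[2] true → true = true
[root] false AND true = false
Overall: false → declined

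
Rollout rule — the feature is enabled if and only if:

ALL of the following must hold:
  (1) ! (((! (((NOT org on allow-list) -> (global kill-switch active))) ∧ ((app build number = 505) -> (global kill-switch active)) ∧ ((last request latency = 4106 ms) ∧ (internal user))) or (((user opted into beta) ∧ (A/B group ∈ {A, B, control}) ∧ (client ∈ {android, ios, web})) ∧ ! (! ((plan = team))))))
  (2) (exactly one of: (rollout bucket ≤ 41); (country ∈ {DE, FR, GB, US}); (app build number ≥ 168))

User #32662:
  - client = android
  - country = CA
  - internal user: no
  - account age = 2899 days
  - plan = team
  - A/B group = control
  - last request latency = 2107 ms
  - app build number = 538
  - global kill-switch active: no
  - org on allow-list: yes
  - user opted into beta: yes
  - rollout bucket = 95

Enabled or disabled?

Disabled

Atomic conditions:
  NOT org on allow-list: yes → false
  global kill-switch active: no → false
  app build number = 505: 538 == 505 is false
  last request latency = 4106 ms: 2107 == 4106 is false
  internal user: no → false
  user opted into beta: yes → true
  A/B group ∈ {A, B, control}: control is in the set → true
  client ∈ {android, ios, web}: android is in the set → true
  plan = team: team == team is true
  rollout bucket ≤ 41: 95 ≤ 41 is false
  country ∈ {DE, FR, GB, US}: CA is not in the set → false
  app build number ≥ 168: 538 ≥ 168 is true
Combine:
[1.1.1.1.1] false → false (antecedent false ⇒ implication holds) = true
[1.1.1.1] NOT true = false
[1.1.1.2] false → false (antecedent false ⇒ implication holds) = true
[1.1.1.3] false AND false = false
[1.1.1] false AND true AND false = false
[1.1.2.1] true AND true AND true = true
[1.1.2.2.1] NOT true = false
[1.1.2.2] NOT false = true
[1.1.2] true AND true = true
[1.1] false OR true = true
[1] NOT true = false
[2] exactly-one(false, false, true) = true
[root] false AND true = false
Overall: false → disabled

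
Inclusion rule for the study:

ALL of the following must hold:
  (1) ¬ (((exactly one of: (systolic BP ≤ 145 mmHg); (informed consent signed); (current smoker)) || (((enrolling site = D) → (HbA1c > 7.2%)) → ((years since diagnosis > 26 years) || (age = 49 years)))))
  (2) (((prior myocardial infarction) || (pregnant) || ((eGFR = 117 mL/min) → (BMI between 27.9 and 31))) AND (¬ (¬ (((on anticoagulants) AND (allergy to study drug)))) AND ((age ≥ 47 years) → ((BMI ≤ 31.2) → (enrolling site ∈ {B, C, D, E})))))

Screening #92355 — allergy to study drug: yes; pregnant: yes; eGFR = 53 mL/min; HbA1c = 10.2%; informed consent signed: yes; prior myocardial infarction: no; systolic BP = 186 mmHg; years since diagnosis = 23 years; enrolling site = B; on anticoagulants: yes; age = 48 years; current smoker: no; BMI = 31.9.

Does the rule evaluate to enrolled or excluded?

Atomic conditions:
  systolic BP ≤ 145 mmHg: 186 ≤ 145 is false
  informed consent signed: yes → true
  current smoker: no → false
  enrolling site = D: B == D is false
  HbA1c > 7.2%: 10.2 > 7.2 is true
  years since diagnosis > 26 years: 23 > 26 is false
  age = 49 years: 48 == 49 is false
  prior myocardial infarction: no → false
  pregnant: yes → true
  eGFR = 117 mL/min: 53 == 117 is false
  BMI between 27.9 and 31: 31.9 in [27.9, 31] is false
  on anticoagulants: yes → true
  allergy to study drug: yes → true
  age ≥ 47 years: 48 ≥ 47 is true
  BMI ≤ 31.2: 31.9 ≤ 31.2 is false
  enrolling site ∈ {B, C, D, E}: B is in the set → true
Combine:
[1.1.1] exactly-one(false, true, false) = true
[1.1.2.1] false → true (antecedent false ⇒ implication holds) = true
[1.1.2.2] false OR false = false
[1.1.2] true → false = false
[1.1] true OR false = true
[1] NOT true = false
[2.1.3] false → false (antecedent false ⇒ implication holds) = true
[2.1] false OR true OR true = true
[2.2.1.1.1] true AND true = true
[2.2.1.1] NOT true = false
[2.2.1] NOT false = true
[2.2.2.2] false → true (antecedent false ⇒ implication holds) = true
[2.2.2] true → true = true
[2.2] true AND true = true
[2] true AND true = true
[root] false AND true = false
Overall: false → excluded

Excluded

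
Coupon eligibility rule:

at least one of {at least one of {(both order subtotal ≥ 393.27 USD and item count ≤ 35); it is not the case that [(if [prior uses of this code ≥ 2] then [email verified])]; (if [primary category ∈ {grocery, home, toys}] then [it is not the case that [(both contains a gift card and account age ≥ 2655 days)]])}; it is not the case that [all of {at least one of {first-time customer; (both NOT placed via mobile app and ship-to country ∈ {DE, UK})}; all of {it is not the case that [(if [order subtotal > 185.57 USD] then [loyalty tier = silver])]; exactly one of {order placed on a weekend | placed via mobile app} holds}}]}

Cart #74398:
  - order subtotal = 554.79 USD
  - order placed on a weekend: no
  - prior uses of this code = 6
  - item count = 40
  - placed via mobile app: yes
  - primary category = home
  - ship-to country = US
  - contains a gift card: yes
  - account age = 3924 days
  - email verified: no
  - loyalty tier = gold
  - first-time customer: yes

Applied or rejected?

Applied

Atomic conditions:
  order subtotal ≥ 393.27 USD: 554.79 ≥ 393.27 is true
  item count ≤ 35: 40 ≤ 35 is false
  prior uses of this code ≥ 2: 6 ≥ 2 is true
  email verified: no → false
  primary category ∈ {grocery, home, toys}: home is in the set → true
  contains a gift card: yes → true
  account age ≥ 2655 days: 3924 ≥ 2655 is true
  first-time customer: yes → true
  NOT placed via mobile app: yes → false
  ship-to country ∈ {DE, UK}: US is not in the set → false
  order subtotal > 185.57 USD: 554.79 > 185.57 is true
  loyalty tier = silver: gold == silver is false
  order placed on a weekend: no → false
  placed via mobile app: yes → true
Combine:
[1.1] true AND false = false
[1.2.1] true → false = false
[1.2] NOT false = true
[1.3.2.1] true AND true = true
[1.3.2] NOT true = false
[1.3] true → false = false
[1] false OR true OR false = true
[2.1.1.2] false AND false = false
[2.1.1] true OR false = true
[2.1.2.1.1] true → false = false
[2.1.2.1] NOT false = true
[2.1.2.2] exactly-one(false, true) = true
[2.1.2] true AND true = true
[2.1] true AND true = true
[2] NOT true = false
[root] true OR false = true
Overall: true → applied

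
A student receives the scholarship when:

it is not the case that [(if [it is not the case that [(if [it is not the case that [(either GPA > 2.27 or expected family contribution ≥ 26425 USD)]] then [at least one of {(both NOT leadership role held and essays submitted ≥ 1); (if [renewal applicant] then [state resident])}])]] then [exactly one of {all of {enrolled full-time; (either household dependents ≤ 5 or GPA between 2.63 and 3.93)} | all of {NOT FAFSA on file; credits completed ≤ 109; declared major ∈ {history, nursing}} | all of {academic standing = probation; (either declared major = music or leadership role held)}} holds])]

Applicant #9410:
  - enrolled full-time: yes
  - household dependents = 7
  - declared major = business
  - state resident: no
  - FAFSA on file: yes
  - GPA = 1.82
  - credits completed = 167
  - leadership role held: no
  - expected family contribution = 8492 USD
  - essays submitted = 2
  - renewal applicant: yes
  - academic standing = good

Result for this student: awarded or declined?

Declined

Atomic conditions:
  GPA > 2.27: 1.82 > 2.27 is false
  expected family contribution ≥ 26425 USD: 8492 ≥ 26425 is false
  NOT leadership role held: no → true
  essays submitted ≥ 1: 2 ≥ 1 is true
  renewal applicant: yes → true
  state resident: no → false
  enrolled full-time: yes → true
  household dependents ≤ 5: 7 ≤ 5 is false
  GPA between 2.63 and 3.93: 1.82 in [2.63, 3.93] is false
  NOT FAFSA on file: yes → false
  credits completed ≤ 109: 167 ≤ 109 is false
  declared major ∈ {history, nursing}: business is not in the set → false
  academic standing = probation: good == probation is false
  declared major = music: business == music is false
  leadership role held: no → false
Combine:
[1.1.1.1.1] false OR false = false
[1.1.1.1] NOT false = true
[1.1.1.2.1] true AND true = true
[1.1.1.2.2] true → false = false
[1.1.1.2] true OR false = true
[1.1.1] true → true = true
[1.1] NOT true = false
[1.2.1.2] false OR false = false
[1.2.1] true AND false = false
[1.2.2] false AND false AND false = false
[1.2.3.2] false OR false = false
[1.2.3] false AND false = false
[1.2] exactly-one(false, false, false) = false
[1] false → false (antecedent false ⇒ implication holds) = true
[root] NOT true = false
Overall: false → declined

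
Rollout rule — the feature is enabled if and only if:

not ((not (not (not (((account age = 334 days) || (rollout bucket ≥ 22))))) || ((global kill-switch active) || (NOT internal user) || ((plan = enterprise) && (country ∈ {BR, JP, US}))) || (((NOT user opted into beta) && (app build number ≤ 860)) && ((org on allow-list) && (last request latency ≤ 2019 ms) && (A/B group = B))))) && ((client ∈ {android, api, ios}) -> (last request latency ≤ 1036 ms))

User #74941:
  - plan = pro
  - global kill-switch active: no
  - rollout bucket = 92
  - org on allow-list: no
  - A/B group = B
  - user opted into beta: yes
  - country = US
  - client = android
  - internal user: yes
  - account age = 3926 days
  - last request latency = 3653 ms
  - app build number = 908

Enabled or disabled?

Atomic conditions:
  account age = 334 days: 3926 == 334 is false
  rollout bucket ≥ 22: 92 ≥ 22 is true
  global kill-switch active: no → false
  NOT internal user: yes → false
  plan = enterprise: pro == enterprise is false
  country ∈ {BR, JP, US}: US is in the set → true
  NOT user opted into beta: yes → false
  app build number ≤ 860: 908 ≤ 860 is false
  org on allow-list: no → false
  last request latency ≤ 2019 ms: 3653 ≤ 2019 is false
  A/B group = B: B == B is true
  client ∈ {android, api, ios}: android is in the set → true
  last request latency ≤ 1036 ms: 3653 ≤ 1036 is false
Combine:
[1.1.1.1.1.1] false OR true = true
[1.1.1.1.1] NOT true = false
[1.1.1.1] NOT false = true
[1.1.1] NOT true = false
[1.1.2.3] false AND true = false
[1.1.2] false OR false OR false = false
[1.1.3.1] false AND false = false
[1.1.3.2] false AND false AND true = false
[1.1.3] false AND false = false
[1.1] false OR false OR false = false
[1] NOT false = true
[2] true → false = false
[root] true AND false = false
Overall: false → disabled

Disabled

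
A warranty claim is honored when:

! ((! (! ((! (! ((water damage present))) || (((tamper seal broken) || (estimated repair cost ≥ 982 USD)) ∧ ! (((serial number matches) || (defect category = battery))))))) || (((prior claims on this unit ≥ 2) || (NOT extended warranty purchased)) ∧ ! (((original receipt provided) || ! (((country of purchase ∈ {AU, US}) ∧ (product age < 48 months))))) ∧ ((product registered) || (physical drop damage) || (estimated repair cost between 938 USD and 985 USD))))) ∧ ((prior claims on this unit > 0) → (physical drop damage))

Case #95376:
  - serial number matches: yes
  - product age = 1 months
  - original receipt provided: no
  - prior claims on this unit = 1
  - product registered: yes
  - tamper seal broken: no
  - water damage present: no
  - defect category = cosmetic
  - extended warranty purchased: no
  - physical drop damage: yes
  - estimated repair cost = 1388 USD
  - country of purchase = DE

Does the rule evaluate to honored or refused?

Honored

Atomic conditions:
  water damage present: no → false
  tamper seal broken: no → false
  estimated repair cost ≥ 982 USD: 1388 ≥ 982 is true
  serial number matches: yes → true
  defect category = battery: cosmetic == battery is false
  prior claims on this unit ≥ 2: 1 ≥ 2 is false
  NOT extended warranty purchased: no → true
  original receipt provided: no → false
  country of purchase ∈ {AU, US}: DE is not in the set → false
  product age < 48 months: 1 < 48 is true
  product registered: yes → true
  physical drop damage: yes → true
  estimated repair cost between 938 USD and 985 USD: 1388 in [938, 985] is false
  prior claims on this unit > 0: 1 > 0 is true
Combine:
[1.1.1.1.1.1.1] NOT false = true
[1.1.1.1.1.1] NOT true = false
[1.1.1.1.1.2.1] false OR true = true
[1.1.1.1.1.2.2.1] true OR false = true
[1.1.1.1.1.2.2] NOT true = false
[1.1.1.1.1.2] true AND false = false
[1.1.1.1.1] false OR false = false
[1.1.1.1] NOT false = true
[1.1.1] NOT true = false
[1.1.2.1] false OR true = true
[1.1.2.2.1.2.1] false AND true = false
[1.1.2.2.1.2] NOT false = true
[1.1.2.2.1] false OR true = true
[1.1.2.2] NOT true = false
[1.1.2.3] true OR true OR false = true
[1.1.2] true AND false AND true = false
[1.1] false OR false = false
[1] NOT false = true
[2] true → true = true
[root] true AND true = true
Overall: true → honored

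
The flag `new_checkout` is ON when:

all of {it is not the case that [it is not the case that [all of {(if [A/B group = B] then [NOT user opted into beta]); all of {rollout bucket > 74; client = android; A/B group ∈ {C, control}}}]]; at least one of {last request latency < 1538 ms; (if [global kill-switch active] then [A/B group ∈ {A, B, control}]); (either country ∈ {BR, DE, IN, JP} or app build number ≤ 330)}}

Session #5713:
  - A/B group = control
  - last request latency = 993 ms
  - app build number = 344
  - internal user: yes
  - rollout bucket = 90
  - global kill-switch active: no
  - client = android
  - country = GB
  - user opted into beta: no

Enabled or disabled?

Enabled

Atomic conditions:
  A/B group = B: control == B is false
  NOT user opted into beta: no → true
  rollout bucket > 74: 90 > 74 is true
  client = android: android == android is true
  A/B group ∈ {C, control}: control is in the set → true
  last request latency < 1538 ms: 993 < 1538 is true
  global kill-switch active: no → false
  A/B group ∈ {A, B, control}: control is in the set → true
  country ∈ {BR, DE, IN, JP}: GB is not in the set → false
  app build number ≤ 330: 344 ≤ 330 is false
Combine:
[1.1.1.1] false → true (antecedent false ⇒ implication holds) = true
[1.1.1.2] true AND true AND true = true
[1.1.1] true AND true = true
[1.1] NOT true = false
[1] NOT false = true
[2.2] false → true (antecedent false ⇒ implication holds) = true
[2.3] false OR false = false
[2] true OR true OR false = true
[root] true AND true = true
Overall: true → enabled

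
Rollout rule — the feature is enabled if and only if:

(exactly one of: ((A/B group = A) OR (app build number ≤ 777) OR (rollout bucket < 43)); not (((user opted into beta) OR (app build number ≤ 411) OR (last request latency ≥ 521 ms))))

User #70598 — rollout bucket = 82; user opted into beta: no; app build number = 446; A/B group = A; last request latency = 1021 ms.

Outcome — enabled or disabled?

Enabled

Atomic conditions:
  A/B group = A: A == A is true
  app build number ≤ 777: 446 ≤ 777 is true
  rollout bucket < 43: 82 < 43 is false
  user opted into beta: no → false
  app build number ≤ 411: 446 ≤ 411 is false
  last request latency ≥ 521 ms: 1021 ≥ 521 is true
Combine:
[1] true OR true OR false = true
[2.1] false OR false OR true = true
[2] NOT true = false
[root] exactly-one(true, false) = true
Overall: true → enabled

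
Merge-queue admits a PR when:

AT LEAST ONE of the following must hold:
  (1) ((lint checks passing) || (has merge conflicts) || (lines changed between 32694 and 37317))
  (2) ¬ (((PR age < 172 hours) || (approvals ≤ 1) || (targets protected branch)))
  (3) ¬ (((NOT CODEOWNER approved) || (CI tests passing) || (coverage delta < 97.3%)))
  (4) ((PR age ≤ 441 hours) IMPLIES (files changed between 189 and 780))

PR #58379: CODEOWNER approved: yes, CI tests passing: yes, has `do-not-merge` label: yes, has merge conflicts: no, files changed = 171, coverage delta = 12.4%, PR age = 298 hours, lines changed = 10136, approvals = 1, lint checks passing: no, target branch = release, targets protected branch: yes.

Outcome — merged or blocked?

Blocked

Atomic conditions:
  lint checks passing: no → false
  has merge conflicts: no → false
  lines changed between 32694 and 37317: 10136 in [32694, 37317] is false
  PR age < 172 hours: 298 < 172 is false
  approvals ≤ 1: 1 ≤ 1 is true
  targets protected branch: yes → true
  NOT CODEOWNER approved: yes → false
  CI tests passing: yes → true
  coverage delta < 97.3%: 12.4 < 97.3 is true
  PR age ≤ 441 hours: 298 ≤ 441 is true
  files changed between 189 and 780: 171 in [189, 780] is false
Combine:
[1] false OR false OR false = false
[2.1] false OR true OR true = true
[2] NOT true = false
[3.1] false OR true OR true = true
[3] NOT true = false
[4] true → false = false
[root] false OR false OR false OR false = false
Overall: false → blocked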